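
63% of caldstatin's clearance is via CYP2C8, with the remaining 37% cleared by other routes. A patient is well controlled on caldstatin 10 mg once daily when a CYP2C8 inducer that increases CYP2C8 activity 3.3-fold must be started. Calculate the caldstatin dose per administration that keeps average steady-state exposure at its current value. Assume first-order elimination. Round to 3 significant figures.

24.5 mg

CYP2C8: 0.63 × 3.3 = 2.079
Other: 0.37 (unchanged)
CL_new/CL_old = 2.079 + 0.37 = 2.449.
Exposure is unchanged when dose changes in proportion to clearance. New dose = 10 mg × 2.449 = 24.5 mg.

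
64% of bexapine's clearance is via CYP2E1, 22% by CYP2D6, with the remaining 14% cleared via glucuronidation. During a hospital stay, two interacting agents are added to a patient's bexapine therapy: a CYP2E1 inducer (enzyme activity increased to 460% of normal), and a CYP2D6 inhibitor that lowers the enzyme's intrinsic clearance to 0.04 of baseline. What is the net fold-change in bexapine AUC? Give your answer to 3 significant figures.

The CYP2E1 pathway (64% of clearance) rises to 4.6× activity: 0.64 × 4.6 = 2.944.
The CYP2D6 pathway (22% of clearance) drops to 0.04× activity: 0.22 × 0.04 = 0.0088.
The remaining 14% of clearance is unaffected.
CL_new/CL_old = 2.944 + 0.0088 + 0.14 = 3.0928.
AUC ∝ 1/CL: fold-change = 1 / 3.0928 = 0.323.

0.323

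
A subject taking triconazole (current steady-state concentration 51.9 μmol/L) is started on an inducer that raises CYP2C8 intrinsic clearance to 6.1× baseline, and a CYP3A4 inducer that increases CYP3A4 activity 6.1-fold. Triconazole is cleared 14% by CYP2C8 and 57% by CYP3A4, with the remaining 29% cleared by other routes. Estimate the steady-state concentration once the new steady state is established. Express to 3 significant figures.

11.2 μmol/L

The CYP2C8 pathway (14% of clearance) is boosted to 6.1× activity: 0.14 × 6.1 = 0.854.
The CYP3A4 pathway (57% of clearance) is boosted to 6.1× activity: 0.57 × 6.1 = 3.477.
The remaining 29% of clearance is unaffected.
Relative clearance = 0.854 + 3.477 + 0.29 = 4.621.
Steady-state concentration ∝ 1/CL: new value = 51.9 / 4.621 = 11.2 μmol/L.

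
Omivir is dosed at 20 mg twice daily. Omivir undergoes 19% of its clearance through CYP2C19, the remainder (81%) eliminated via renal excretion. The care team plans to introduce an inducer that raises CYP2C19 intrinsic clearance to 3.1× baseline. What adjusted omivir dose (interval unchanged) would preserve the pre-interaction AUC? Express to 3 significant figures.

28.0 mg

CYP2C19: 0.19 × 3.1 = 0.589
Other: 0.81 (unchanged)
New clearance relative to baseline: 0.589 + 0.81 = 1.399.
Css,avg = (dose rate)/CL, so holding Css fixed requires dose ∝ CL: 20 × 1.399 = 28.0 mg.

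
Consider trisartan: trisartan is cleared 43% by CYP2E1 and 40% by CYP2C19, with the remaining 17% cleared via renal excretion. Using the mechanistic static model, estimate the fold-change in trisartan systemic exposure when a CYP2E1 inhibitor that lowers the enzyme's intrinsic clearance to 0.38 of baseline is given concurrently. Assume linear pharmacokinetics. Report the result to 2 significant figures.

1.4

CYP2E1: 0.43 × 0.38 = 0.1634
CYP2C19: 0.4 (unchanged)
Other: 0.17 (unchanged)
Relative clearance = 0.1634 + 0.4 + 0.17 = 0.7334.
Systemic exposure ratio = CL_old/CL_new = 1 / 0.7334 = 1.4.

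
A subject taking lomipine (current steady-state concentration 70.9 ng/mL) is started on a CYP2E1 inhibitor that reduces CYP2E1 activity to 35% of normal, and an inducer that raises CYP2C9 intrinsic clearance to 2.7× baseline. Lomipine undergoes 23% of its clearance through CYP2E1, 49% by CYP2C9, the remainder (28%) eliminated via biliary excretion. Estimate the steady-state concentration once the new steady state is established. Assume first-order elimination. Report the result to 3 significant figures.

CYP2E1: 0.23 × 0.35 = 0.0805
CYP2C9: 0.49 × 2.7 = 1.323
Other: 0.28 (unchanged)
CL_new/CL_old = 0.0805 + 1.323 + 0.28 = 1.6835.
Dividing the baseline by the relative clearance: 70.9 / 1.6835 = 42.1 ng/mL.

42.1 ng/mL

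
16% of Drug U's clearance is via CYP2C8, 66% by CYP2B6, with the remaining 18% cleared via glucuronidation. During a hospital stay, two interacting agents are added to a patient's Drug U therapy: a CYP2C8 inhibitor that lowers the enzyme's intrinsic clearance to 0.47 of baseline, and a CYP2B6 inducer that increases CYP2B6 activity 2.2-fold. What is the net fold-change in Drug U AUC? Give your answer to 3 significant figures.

The CYP2C8 pathway (16% of clearance) is reduced to 0.47× activity: 0.16 × 0.47 = 0.0752.
The CYP2B6 pathway (66% of clearance) increases to 2.2× activity: 0.66 × 2.2 = 1.452.
Non-CYP routes (18%) are unchanged.
New clearance relative to baseline: 0.0752 + 1.452 + 0.18 = 1.7072.
AUC ∝ 1/CL: fold-change = 1 / 1.7072 = 0.586.

0.586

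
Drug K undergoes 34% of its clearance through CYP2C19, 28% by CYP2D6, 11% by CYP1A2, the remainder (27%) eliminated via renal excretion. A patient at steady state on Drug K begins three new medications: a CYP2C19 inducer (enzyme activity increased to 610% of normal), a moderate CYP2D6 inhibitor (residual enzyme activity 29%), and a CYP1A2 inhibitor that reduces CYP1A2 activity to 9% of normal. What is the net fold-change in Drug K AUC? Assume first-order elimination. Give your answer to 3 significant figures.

CYP2C19: 0.34 × 6.1 = 2.074
CYP2D6: 0.28 × 0.29 = 0.0812
CYP1A2: 0.11 × 0.09 = 0.0099
Other: 0.27 (unchanged)
CL_new/CL_old = 2.074 + 0.0812 + 0.0099 + 0.27 = 2.4351.
AUC ∝ 1/CL: fold-change = 1 / 2.4351 = 0.411.

0.411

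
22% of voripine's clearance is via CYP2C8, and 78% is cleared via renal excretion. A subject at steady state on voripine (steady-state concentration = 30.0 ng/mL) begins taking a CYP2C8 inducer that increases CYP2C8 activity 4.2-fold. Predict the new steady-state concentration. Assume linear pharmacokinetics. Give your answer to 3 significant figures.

CYP2C8: 0.22 × 4.2 = 0.924
Other: 0.78 (unchanged)
New clearance relative to baseline: 0.924 + 0.78 = 1.704.
With dosing unchanged, steady-state concentration scales as 1/CL: 30.0 / 1.704 = 17.6 ng/mL.

17.6 ng/mL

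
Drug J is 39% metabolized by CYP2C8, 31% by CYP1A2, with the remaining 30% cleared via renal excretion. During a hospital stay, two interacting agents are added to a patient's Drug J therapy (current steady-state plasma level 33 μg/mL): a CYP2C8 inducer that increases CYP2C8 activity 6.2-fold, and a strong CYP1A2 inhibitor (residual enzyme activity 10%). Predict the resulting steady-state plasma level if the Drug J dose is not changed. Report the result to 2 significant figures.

CYP2C8: 0.39 × 6.2 = 2.418
CYP1A2: 0.31 × 0.1 = 0.031
Other: 0.3 (unchanged)
New clearance relative to baseline: 2.418 + 0.031 + 0.3 = 2.749.
Dividing the baseline by the relative clearance: 33 / 2.749 = 12 μg/mL.

12 μg/mL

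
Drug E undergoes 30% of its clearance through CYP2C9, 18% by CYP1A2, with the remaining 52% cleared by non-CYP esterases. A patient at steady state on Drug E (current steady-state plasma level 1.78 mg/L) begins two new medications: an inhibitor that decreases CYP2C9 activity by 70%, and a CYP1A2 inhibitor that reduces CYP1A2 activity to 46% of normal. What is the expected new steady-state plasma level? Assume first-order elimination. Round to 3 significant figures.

2.57 mg/L

The CYP2C9 pathway (30% of clearance) falls to 0.3× activity: 0.3 × 0.3 = 0.09.
The CYP1A2 pathway (18% of clearance) drops to 0.46× activity: 0.18 × 0.46 = 0.0828.
Non-CYP routes (52%) are unchanged.
CL_new/CL_old = 0.09 + 0.0828 + 0.52 = 0.6928.
Steady-state plasma level ∝ 1/CL: new value = 1.78 / 0.6928 = 2.57 mg/L.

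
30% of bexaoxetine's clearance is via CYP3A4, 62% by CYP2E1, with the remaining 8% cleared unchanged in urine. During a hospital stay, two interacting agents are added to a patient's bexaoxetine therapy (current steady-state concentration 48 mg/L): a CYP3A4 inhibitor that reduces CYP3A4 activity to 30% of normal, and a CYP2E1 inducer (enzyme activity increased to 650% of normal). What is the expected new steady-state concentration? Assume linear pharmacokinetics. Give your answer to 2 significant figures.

11 mg/L

The CYP3A4 pathway (30% of clearance) drops to 0.3× activity: 0.3 × 0.3 = 0.09.
The CYP2E1 pathway (62% of clearance) rises to 6.5× activity: 0.62 × 6.5 = 4.03.
The remaining 8% of clearance is unaffected.
Relative clearance = 0.09 + 4.03 + 0.08 = 4.2.
New steady-state concentration = 48 / 4.2 = 11 mg/L (concentration scales inversely with clearance).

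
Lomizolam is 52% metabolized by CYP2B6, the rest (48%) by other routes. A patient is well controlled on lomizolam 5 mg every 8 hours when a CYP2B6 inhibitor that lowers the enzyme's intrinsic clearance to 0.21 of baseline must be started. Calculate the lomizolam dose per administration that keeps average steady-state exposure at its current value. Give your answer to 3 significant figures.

2.95 mg

CYP2B6: 0.52 × 0.21 = 0.1092
Other: 0.48 (unchanged)
CL_new/CL_old = 0.1092 + 0.48 = 0.5892.
To maintain the same steady-state level, dose must scale with clearance: new dose = 5 × 0.5892 = 2.95 mg.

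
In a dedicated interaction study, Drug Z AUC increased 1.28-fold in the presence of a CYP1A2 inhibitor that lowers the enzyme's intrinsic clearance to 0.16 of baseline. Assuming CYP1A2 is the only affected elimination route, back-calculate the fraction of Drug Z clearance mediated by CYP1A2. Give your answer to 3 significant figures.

CL'/CL = 1 / 1.28 = 0.7812
0.16·fm + (1 − fm) = 0.7812
fm = (0.7812 − 1) / (0.16 − 1) = 0.260

0.260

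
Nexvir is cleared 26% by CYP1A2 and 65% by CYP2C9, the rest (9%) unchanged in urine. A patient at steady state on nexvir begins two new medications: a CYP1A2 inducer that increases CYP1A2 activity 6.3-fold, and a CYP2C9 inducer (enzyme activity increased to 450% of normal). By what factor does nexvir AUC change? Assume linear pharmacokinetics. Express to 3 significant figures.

The CYP1A2 pathway (26% of clearance) increases to 6.3× activity: 0.26 × 6.3 = 1.638.
The CYP2C9 pathway (65% of clearance) rises to 4.5× activity: 0.65 × 4.5 = 2.925.
Non-CYP routes (9%) are unchanged.
New clearance relative to baseline: 1.638 + 2.925 + 0.09 = 4.653.
AUC ∝ 1/CL: fold-change = 1 / 4.653 = 0.215.

0.215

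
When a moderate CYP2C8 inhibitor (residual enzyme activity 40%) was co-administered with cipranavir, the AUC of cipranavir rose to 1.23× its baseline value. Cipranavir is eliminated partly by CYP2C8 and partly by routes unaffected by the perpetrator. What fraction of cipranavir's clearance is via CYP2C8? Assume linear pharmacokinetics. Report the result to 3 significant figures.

CL'/CL = 1 / 1.23 = 0.813
0.4·fm + (1 − fm) = 0.813
fm = (0.813 − 1) / (0.4 − 1) = 0.312

0.312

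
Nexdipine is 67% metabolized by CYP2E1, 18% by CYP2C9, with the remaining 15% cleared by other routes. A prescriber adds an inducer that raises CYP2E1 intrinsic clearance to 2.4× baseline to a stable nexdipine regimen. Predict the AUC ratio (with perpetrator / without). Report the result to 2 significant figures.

0.52

The CYP2E1 pathway (67% of clearance) increases to 2.4× activity: 0.67 × 2.4 = 1.608.
CYP2C9 (18%) and the residual 15% are unaffected.
New clearance relative to baseline: 1.608 + 0.18 + 0.15 = 1.938.
Since AUC ∝ 1/CL, the ratio is 1 / 1.938 = 0.52.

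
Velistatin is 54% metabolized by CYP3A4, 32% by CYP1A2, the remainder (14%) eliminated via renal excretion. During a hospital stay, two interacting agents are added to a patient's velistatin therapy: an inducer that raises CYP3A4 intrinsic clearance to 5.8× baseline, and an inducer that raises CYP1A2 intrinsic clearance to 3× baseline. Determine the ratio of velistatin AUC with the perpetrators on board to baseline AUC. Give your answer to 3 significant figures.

The CYP3A4 pathway (54% of clearance) is boosted to 5.8× activity: 0.54 × 5.8 = 3.132.
The CYP1A2 pathway (32% of clearance) rises to 3× activity: 0.32 × 3 = 0.96.
The remaining 14% of clearance is unaffected.
Relative clearance = 3.132 + 0.96 + 0.14 = 4.232.
Because AUC varies inversely with clearance, the combined effect is 1 / 4.232 = 0.236.

0.236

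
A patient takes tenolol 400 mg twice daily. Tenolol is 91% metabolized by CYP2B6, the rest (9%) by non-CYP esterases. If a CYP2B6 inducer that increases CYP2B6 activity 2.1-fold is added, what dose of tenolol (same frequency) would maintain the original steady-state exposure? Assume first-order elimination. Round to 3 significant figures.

The CYP2B6 pathway (91% of clearance) is boosted to 2.1× activity: 0.91 × 2.1 = 1.911.
Non-CYP routes (9%) are unchanged.
New clearance relative to baseline: 1.911 + 0.09 = 2.001.
Css,avg = (dose rate)/CL, so holding Css fixed requires dose ∝ CL: 400 × 2.001 = 800 mg.

800 mg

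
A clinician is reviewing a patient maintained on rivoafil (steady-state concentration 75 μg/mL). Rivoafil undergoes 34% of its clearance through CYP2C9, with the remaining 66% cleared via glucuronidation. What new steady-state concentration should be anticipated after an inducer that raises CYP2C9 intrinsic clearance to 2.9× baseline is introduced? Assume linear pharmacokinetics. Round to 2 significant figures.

The CYP2C9 pathway (34% of clearance) is boosted to 2.9× activity: 0.34 × 2.9 = 0.986.
The remaining 66% of clearance is unaffected.
New clearance relative to baseline: 0.986 + 0.66 = 1.646.
Steady-state concentration ∝ 1/CL, so new value = 75 / 1.646 = 46 μg/mL.

46 μg/mL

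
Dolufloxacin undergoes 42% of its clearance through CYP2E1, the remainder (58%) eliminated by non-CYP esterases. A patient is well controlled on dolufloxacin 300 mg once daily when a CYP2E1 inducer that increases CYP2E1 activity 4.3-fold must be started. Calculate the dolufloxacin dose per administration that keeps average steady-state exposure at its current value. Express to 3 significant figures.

The CYP2E1 pathway (42% of clearance) increases to 4.3× activity: 0.42 × 4.3 = 1.806.
The remaining 58% of clearance is unaffected.
Relative clearance = 1.806 + 0.58 = 2.386.
To maintain the same steady-state level, dose must scale with clearance: new dose = 300 × 2.386 = 716 mg.

716 mg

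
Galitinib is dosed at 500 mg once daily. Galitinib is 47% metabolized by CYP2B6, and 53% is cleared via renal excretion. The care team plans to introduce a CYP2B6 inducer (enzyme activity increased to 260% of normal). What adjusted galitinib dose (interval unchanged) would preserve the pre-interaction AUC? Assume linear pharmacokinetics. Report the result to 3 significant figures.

876 mg

CYP2B6: 0.47 × 2.6 = 1.222
Other: 0.53 (unchanged)
CL_new/CL_old = 1.222 + 0.53 = 1.752.
Css,avg = (dose rate)/CL, so holding Css fixed requires dose ∝ CL: 500 × 1.752 = 876 mg.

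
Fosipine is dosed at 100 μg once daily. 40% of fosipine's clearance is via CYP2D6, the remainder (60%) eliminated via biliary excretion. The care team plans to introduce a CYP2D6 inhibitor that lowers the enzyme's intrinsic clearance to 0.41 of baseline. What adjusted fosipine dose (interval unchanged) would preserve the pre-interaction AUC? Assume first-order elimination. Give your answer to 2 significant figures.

The CYP2D6 pathway (40% of clearance) drops to 0.41× activity: 0.4 × 0.41 = 0.164.
Non-CYP routes (60%) are unchanged.
CL_new/CL_old = 0.164 + 0.6 = 0.764.
To maintain the same steady-state level, dose must scale with clearance: new dose = 100 × 0.764 = 76 μg.

76 μg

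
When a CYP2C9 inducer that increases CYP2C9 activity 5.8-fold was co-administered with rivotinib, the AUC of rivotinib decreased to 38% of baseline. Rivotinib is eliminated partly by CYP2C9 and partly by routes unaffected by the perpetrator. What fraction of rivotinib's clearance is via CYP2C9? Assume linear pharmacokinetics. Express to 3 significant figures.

0.340

CL'/CL = 1 / 0.380 = 2.632
5.8·fm + (1 − fm) = 2.632
fm = (2.632 − 1) / (5.8 − 1) = 0.340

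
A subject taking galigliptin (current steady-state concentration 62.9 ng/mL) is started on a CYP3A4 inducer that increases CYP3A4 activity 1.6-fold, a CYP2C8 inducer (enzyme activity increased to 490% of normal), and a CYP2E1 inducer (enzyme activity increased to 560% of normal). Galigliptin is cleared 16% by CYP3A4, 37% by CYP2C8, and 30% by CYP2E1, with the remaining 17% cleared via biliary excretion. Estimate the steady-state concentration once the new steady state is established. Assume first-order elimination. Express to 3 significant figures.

The CYP3A4 pathway (16% of clearance) is boosted to 1.6× activity: 0.16 × 1.6 = 0.256.
The CYP2C8 pathway (37% of clearance) rises to 4.9× activity: 0.37 × 4.9 = 1.813.
The CYP2E1 pathway (30% of clearance) increases to 5.6× activity: 0.3 × 5.6 = 1.68.
The remaining 17% of clearance is unaffected.
New clearance relative to baseline: 0.256 + 1.813 + 1.68 + 0.17 = 3.919.
Dividing the baseline by the relative clearance: 62.9 / 3.919 = 16.1 ng/mL.

16.1 ng/mL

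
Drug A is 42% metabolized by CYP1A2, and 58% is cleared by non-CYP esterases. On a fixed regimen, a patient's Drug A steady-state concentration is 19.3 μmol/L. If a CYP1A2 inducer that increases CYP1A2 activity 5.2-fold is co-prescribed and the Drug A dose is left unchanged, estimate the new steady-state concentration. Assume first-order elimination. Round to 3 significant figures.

6.98 μmol/L

The CYP1A2 pathway (42% of clearance) rises to 5.2× activity: 0.42 × 5.2 = 2.184.
The remaining 58% of clearance is unaffected.
CL_new/CL_old = 2.184 + 0.58 = 2.764.
With dosing unchanged, steady-state concentration scales as 1/CL: 19.3 / 2.764 = 6.98 μmol/L.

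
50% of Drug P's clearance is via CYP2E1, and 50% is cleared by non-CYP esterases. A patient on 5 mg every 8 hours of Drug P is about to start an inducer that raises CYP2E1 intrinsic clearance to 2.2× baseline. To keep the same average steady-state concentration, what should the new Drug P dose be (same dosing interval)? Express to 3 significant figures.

8.00 mg

CYP2E1: 0.5 × 2.2 = 1.1
Other: 0.5 (unchanged)
Relative clearance = 1.1 + 0.5 = 1.6.
To maintain the same steady-state level, dose must scale with clearance: new dose = 5 × 1.6 = 8.00 mg.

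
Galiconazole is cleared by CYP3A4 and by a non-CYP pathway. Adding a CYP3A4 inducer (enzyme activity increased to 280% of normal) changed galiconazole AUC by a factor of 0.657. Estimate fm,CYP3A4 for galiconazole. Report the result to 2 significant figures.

Let x = fm,CYP3A4. Because AUC ∝ 1/CL, relative clearance rose to 1/0.657 = 1.522.
Only the CYP3A4 route changed, so 1.522 = x·2.8 + (1 − x), giving x = 0.29.

0.29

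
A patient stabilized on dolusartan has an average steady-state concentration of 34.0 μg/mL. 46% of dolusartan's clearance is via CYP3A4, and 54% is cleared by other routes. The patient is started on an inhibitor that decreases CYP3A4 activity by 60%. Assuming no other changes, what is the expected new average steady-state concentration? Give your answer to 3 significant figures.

47.0 μg/mL

The CYP3A4 pathway (46% of clearance) falls to 0.4× activity: 0.46 × 0.4 = 0.184.
Non-CYP routes (54%) are unchanged.
CL_new/CL_old = 0.184 + 0.54 = 0.724.
Average steady-state concentration ∝ 1/CL, so new value = 34.0 / 0.724 = 47.0 μg/mL.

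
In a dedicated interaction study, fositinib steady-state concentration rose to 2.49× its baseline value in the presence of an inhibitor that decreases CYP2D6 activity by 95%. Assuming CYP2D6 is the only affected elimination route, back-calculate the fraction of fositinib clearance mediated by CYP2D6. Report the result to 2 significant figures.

Let x = fm,CYP2D6. Because steady-state concentration ∝ 1/CL, relative clearance fell to 1/2.49 = 0.4016.
Setting x·0.05 + (1 − x) = 0.4016 and solving: x = (0.4016 − 1)/(0.05 − 1) = 0.63.

0.63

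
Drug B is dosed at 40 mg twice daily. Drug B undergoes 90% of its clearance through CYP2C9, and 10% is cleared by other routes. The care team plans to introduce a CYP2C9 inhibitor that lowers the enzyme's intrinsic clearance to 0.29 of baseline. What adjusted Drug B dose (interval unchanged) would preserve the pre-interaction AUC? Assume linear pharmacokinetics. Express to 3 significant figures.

The CYP2C9 pathway (90% of clearance) falls to 0.29× activity: 0.9 × 0.29 = 0.261.
The remaining 10% of clearance is unaffected.
CL_new/CL_old = 0.261 + 0.1 = 0.361.
Css,avg = (dose rate)/CL, so holding Css fixed requires dose ∝ CL: 40 × 0.361 = 14.4 mg.

14.4 mg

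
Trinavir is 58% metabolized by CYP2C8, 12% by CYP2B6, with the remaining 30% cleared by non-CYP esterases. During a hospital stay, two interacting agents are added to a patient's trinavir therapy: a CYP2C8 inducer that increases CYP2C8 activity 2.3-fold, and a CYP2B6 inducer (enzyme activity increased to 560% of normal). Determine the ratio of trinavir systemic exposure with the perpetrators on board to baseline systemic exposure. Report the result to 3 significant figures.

CYP2C8: 0.58 × 2.3 = 1.334
CYP2B6: 0.12 × 5.6 = 0.672
Other: 0.3 (unchanged)
New clearance relative to baseline: 1.334 + 0.672 + 0.3 = 2.306.
Net systemic exposure ratio = 1 / 2.306 = 0.434.

0.434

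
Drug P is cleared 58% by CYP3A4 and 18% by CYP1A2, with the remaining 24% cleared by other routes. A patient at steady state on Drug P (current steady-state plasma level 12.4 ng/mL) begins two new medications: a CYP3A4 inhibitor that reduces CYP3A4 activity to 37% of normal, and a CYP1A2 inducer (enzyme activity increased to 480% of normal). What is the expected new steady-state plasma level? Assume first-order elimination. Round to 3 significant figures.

9.40 ng/mL

The CYP3A4 pathway (58% of clearance) falls to 0.37× activity: 0.58 × 0.37 = 0.2146.
The CYP1A2 pathway (18% of clearance) rises to 4.8× activity: 0.18 × 4.8 = 0.864.
The remaining 24% of clearance is unaffected.
New clearance relative to baseline: 0.2146 + 0.864 + 0.24 = 1.3186.
Dividing the baseline by the relative clearance: 12.4 / 1.3186 = 9.40 ng/mL.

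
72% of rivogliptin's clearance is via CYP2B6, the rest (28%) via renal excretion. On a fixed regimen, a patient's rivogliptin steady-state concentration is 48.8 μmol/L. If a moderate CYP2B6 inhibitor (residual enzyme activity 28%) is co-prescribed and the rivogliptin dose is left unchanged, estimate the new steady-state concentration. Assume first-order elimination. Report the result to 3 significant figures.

101 μmol/L

The CYP2B6 pathway (72% of clearance) drops to 0.28× activity: 0.72 × 0.28 = 0.2016.
The remaining 28% of clearance is unaffected.
Relative clearance = 0.2016 + 0.28 = 0.4816.
Steady-state concentration ∝ 1/CL, so new value = 48.8 / 0.4816 = 101 μmol/L.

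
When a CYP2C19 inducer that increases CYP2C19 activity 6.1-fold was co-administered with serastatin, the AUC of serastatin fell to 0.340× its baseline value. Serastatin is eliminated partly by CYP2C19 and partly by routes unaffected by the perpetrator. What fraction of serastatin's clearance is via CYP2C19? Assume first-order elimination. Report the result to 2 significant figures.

CL'/CL = 1 / 0.340 = 2.941
6.1·fm + (1 − fm) = 2.941
fm = (2.941 − 1) / (6.1 − 1) = 0.38

0.38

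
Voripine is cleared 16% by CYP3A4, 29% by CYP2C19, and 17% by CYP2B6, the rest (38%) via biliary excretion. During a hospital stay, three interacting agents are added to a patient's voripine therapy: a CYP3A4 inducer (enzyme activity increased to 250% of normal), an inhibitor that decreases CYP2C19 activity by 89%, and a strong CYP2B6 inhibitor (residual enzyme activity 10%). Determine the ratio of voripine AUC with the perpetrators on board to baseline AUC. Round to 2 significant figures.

The CYP3A4 pathway (16% of clearance) rises to 2.5× activity: 0.16 × 2.5 = 0.4.
The CYP2C19 pathway (29% of clearance) is reduced to 0.11× activity: 0.29 × 0.11 = 0.0319.
The CYP2B6 pathway (17% of clearance) drops to 0.1× activity: 0.17 × 0.1 = 0.017.
Non-CYP routes (38%) are unchanged.
New clearance relative to baseline: 0.4 + 0.0319 + 0.017 + 0.38 = 0.8289.
AUC ∝ 1/CL: fold-change = 1 / 0.8289 = 1.2.

1.2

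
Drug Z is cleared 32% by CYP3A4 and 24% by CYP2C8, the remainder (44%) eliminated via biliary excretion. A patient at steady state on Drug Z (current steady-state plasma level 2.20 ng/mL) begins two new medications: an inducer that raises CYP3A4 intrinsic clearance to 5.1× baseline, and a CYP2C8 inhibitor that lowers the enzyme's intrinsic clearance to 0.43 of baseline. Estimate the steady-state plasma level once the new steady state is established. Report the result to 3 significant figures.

1.01 ng/mL

CYP3A4: 0.32 × 5.1 = 1.632
CYP2C8: 0.24 × 0.43 = 0.1032
Other: 0.44 (unchanged)
Relative clearance = 1.632 + 0.1032 + 0.44 = 2.1752.
Steady-state plasma level ∝ 1/CL: new value = 2.20 / 2.1752 = 1.01 ng/mL.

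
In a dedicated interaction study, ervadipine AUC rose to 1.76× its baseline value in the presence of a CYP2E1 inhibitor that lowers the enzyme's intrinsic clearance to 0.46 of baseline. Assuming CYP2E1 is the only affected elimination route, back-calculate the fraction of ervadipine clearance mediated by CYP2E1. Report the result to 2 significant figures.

0.80

Call the CYP2E1 fraction fm. After the interaction, CL_new/CL_old = fm × 0.46 + (1 − fm).
AUC ratio = 1 / (new CL fraction), so new CL fraction = 1 / 1.76 = 0.5682.
fm × 0.46 + 1 − fm = 0.5682  ⇒  fm × (0.46 − 1) = −0.4318  ⇒  fm = 0.80.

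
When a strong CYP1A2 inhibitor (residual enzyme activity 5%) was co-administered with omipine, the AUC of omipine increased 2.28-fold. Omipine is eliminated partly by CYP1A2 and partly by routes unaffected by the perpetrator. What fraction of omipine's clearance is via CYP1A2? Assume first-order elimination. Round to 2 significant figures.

0.59

Let fm be the CYP1A2 fraction. New clearance relative to baseline = fm × 0.05 + (1 − fm).
AUC ratio = 1 / (new CL fraction), so new CL fraction = 1 / 2.28 = 0.4386.
fm × 0.05 + 1 − fm = 0.4386  ⇒  fm × (0.05 − 1) = −0.5614  ⇒  fm = 0.59.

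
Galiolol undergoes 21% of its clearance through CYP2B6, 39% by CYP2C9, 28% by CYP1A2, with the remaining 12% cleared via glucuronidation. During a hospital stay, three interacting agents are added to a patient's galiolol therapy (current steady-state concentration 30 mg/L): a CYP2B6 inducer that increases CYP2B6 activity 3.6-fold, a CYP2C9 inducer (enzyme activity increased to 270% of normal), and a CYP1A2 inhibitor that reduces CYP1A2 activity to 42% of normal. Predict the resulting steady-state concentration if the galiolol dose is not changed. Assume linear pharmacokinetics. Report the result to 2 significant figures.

CYP2B6: 0.21 × 3.6 = 0.756
CYP2C9: 0.39 × 2.7 = 1.053
CYP1A2: 0.28 × 0.42 = 0.1176
Other: 0.12 (unchanged)
New clearance relative to baseline: 0.756 + 1.053 + 0.1176 + 0.12 = 2.0466.
Steady-state concentration ∝ 1/CL: new value = 30 / 2.0466 = 15 mg/L.

15 mg/L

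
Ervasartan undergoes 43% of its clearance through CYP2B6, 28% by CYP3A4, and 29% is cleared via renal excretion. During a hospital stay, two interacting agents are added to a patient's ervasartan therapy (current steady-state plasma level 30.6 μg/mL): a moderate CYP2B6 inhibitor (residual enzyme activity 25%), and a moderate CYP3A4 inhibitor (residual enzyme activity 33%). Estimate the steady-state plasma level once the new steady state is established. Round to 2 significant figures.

CYP2B6: 0.43 × 0.25 = 0.1075
CYP3A4: 0.28 × 0.33 = 0.0924
Other: 0.29 (unchanged)
New clearance relative to baseline: 0.1075 + 0.0924 + 0.29 = 0.4899.
Steady-state plasma level ∝ 1/CL: new value = 30.6 / 0.4899 = 62 μg/mL.

62 μg/mL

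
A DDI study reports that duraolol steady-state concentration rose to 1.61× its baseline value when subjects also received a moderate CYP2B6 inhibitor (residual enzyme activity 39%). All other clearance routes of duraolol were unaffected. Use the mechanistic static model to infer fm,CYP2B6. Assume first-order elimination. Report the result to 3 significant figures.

Let fm be the CYP2B6 fraction. New clearance relative to baseline = fm × 0.39 + (1 − fm).
Steady-state concentration ratio = 1 / (new CL fraction), so new CL fraction = 1 / 1.61 = 0.6211.
fm × 0.39 + 1 − fm = 0.6211  ⇒  fm × (0.39 − 1) = −0.3789  ⇒  fm = 0.621.

0.621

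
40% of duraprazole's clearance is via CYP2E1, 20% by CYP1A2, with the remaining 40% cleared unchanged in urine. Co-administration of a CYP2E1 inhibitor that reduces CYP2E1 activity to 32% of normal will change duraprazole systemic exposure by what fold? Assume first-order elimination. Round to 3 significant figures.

1.37

The CYP2E1 pathway (40% of clearance) is reduced to 0.32× activity: 0.4 × 0.32 = 0.128.
CYP1A2 (20%) and the residual 40% are unaffected.
CL_new/CL_old = 0.128 + 0.2 + 0.4 = 0.728.
Since systemic exposure ∝ 1/CL, the ratio is 1 / 0.728 = 1.37.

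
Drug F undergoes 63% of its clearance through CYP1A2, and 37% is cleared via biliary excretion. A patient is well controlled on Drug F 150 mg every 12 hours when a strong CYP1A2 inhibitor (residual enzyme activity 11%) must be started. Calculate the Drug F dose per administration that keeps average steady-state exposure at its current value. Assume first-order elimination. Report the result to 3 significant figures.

65.9 mg

The CYP1A2 pathway (63% of clearance) is reduced to 0.11× activity: 0.63 × 0.11 = 0.0693.
Non-CYP routes (37%) are unchanged.
New clearance relative to baseline: 0.0693 + 0.37 = 0.4393.
Exposure is unchanged when dose changes in proportion to clearance. New dose = 150 mg × 0.4393 = 65.9 mg.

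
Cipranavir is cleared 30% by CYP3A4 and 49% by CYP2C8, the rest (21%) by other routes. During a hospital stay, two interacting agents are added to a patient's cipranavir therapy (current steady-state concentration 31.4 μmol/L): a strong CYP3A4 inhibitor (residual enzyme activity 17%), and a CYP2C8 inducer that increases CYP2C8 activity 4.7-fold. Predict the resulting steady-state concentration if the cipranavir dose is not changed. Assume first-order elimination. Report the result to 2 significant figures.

12 μmol/L

The CYP3A4 pathway (30% of clearance) drops to 0.17× activity: 0.3 × 0.17 = 0.051.
The CYP2C8 pathway (49% of clearance) increases to 4.7× activity: 0.49 × 4.7 = 2.303.
Non-CYP routes (21%) are unchanged.
New clearance relative to baseline: 0.051 + 2.303 + 0.21 = 2.564.
Steady-state concentration ∝ 1/CL: new value = 31.4 / 2.564 = 12 μmol/L.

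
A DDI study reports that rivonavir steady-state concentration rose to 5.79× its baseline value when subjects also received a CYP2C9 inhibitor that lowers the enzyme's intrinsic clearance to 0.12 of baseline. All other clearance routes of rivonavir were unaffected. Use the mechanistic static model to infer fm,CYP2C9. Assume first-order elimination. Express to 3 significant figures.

0.940

Let fm be the CYP2C9 fraction. New clearance relative to baseline = fm × 0.12 + (1 − fm).
Steady-state concentration ratio = 1 / (new CL fraction), so new CL fraction = 1 / 5.79 = 0.1727.
fm × 0.12 + 1 − fm = 0.1727  ⇒  fm × (0.12 − 1) = −0.8273  ⇒  fm = 0.940.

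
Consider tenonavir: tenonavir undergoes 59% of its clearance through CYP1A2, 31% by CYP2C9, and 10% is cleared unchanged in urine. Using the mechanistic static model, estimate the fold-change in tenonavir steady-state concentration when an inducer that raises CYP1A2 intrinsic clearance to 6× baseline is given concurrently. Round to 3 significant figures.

0.253

The CYP1A2 pathway (59% of clearance) increases to 6× activity: 0.59 × 6 = 3.54.
CYP2C9 (31%) and the residual 10% are unaffected.
Relative clearance = 3.54 + 0.31 + 0.1 = 3.95.
Steady-state concentration is inversely proportional to clearance, so the fold-change is 1 / 3.95 = 0.253.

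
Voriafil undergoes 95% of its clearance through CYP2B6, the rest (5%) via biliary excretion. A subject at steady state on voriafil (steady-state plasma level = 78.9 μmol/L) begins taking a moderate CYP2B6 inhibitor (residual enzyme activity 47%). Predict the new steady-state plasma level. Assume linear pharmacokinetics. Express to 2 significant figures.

1.6 × 10² μmol/L

The CYP2B6 pathway (95% of clearance) drops to 0.47× activity: 0.95 × 0.47 = 0.4465.
Non-CYP routes (5%) are unchanged.
Relative clearance = 0.4465 + 0.05 = 0.4965.
New steady-state plasma level = baseline ÷ relative clearance = 78.9 / 0.4965 = 1.6 × 10² μmol/L.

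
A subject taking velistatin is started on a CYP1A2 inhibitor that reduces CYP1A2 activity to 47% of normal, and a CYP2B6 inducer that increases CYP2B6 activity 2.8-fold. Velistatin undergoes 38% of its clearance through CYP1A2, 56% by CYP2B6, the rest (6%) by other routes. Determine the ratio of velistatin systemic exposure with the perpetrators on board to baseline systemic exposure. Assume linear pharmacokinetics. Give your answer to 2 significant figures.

CYP1A2: 0.38 × 0.47 = 0.1786
CYP2B6: 0.56 × 2.8 = 1.568
Other: 0.06 (unchanged)
Relative clearance = 0.1786 + 1.568 + 0.06 = 1.8066.
Because systemic exposure varies inversely with clearance, the combined effect is 1 / 1.8066 = 0.55.

0.55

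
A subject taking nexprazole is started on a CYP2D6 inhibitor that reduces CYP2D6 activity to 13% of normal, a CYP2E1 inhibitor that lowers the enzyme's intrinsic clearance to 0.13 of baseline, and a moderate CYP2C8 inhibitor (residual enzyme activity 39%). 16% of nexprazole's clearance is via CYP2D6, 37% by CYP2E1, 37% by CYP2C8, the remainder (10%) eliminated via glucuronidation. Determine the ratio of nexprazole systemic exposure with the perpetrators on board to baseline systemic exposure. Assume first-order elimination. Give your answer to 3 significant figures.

CYP2D6: 0.16 × 0.13 = 0.0208
CYP2E1: 0.37 × 0.13 = 0.0481
CYP2C8: 0.37 × 0.39 = 0.1443
Other: 0.1 (unchanged)
New clearance relative to baseline: 0.0208 + 0.0481 + 0.1443 + 0.1 = 0.3132.
Net systemic exposure ratio = 1 / 0.3132 = 3.19.

3.19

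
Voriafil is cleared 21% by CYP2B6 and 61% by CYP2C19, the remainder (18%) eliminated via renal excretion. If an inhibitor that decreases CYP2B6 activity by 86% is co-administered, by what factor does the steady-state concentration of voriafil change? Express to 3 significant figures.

1.22

CYP2B6: 0.21 × 0.14 = 0.0294
CYP2C19: 0.61 (unchanged)
Other: 0.18 (unchanged)
New clearance relative to baseline: 0.0294 + 0.61 + 0.18 = 0.8194.
Since steady-state concentration ∝ 1/CL, the ratio is 1 / 0.8194 = 1.22.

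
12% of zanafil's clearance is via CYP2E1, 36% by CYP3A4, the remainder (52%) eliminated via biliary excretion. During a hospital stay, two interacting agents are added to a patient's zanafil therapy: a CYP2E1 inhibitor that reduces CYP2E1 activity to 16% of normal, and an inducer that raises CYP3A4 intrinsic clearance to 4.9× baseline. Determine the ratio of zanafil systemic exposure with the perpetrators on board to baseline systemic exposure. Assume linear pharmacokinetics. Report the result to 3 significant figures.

0.434

CYP2E1: 0.12 × 0.16 = 0.0192
CYP3A4: 0.36 × 4.9 = 1.764
Other: 0.52 (unchanged)
New clearance relative to baseline: 0.0192 + 1.764 + 0.52 = 2.3032.
Because systemic exposure varies inversely with clearance, the combined effect is 1 / 2.3032 = 0.434.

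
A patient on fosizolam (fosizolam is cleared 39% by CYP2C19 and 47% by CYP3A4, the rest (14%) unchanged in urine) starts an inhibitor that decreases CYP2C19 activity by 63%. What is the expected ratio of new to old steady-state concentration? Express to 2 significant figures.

The CYP2C19 pathway (39% of clearance) drops to 0.37× activity: 0.39 × 0.37 = 0.1443.
CYP3A4 (47%) and the residual 14% are unaffected.
Relative clearance = 0.1443 + 0.47 + 0.14 = 0.7543.
Steady-state concentration ratio = CL_old/CL_new = 1 / 0.7543 = 1.3.

1.3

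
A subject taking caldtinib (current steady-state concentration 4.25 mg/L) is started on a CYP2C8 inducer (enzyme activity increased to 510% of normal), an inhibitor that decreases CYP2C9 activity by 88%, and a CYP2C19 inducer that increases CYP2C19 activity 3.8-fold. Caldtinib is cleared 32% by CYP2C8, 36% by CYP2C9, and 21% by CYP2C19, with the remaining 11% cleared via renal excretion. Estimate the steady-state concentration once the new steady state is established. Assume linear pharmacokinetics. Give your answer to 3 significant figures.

The CYP2C8 pathway (32% of clearance) rises to 5.1× activity: 0.32 × 5.1 = 1.632.
The CYP2C9 pathway (36% of clearance) is reduced to 0.12× activity: 0.36 × 0.12 = 0.0432.
The CYP2C19 pathway (21% of clearance) rises to 3.8× activity: 0.21 × 3.8 = 0.798.
The remaining 11% of clearance is unaffected.
CL_new/CL_old = 1.632 + 0.0432 + 0.798 + 0.11 = 2.5832.
New steady-state concentration = 4.25 / 2.5832 = 1.65 mg/L (concentration scales inversely with clearance).

1.65 mg/L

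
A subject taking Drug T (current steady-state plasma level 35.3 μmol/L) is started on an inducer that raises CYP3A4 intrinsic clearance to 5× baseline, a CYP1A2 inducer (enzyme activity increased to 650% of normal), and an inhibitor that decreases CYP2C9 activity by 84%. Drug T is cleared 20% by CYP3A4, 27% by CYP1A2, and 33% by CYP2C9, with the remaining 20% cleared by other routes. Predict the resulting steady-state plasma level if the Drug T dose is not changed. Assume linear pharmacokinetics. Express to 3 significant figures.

11.7 μmol/L

The CYP3A4 pathway (20% of clearance) rises to 5× activity: 0.2 × 5 = 1.
The CYP1A2 pathway (27% of clearance) rises to 6.5× activity: 0.27 × 6.5 = 1.755.
The CYP2C9 pathway (33% of clearance) is reduced to 0.16× activity: 0.33 × 0.16 = 0.0528.
The remaining 20% of clearance is unaffected.
New clearance relative to baseline: 1 + 1.755 + 0.0528 + 0.2 = 3.0078.
Dividing the baseline by the relative clearance: 35.3 / 3.0078 = 11.7 μmol/L.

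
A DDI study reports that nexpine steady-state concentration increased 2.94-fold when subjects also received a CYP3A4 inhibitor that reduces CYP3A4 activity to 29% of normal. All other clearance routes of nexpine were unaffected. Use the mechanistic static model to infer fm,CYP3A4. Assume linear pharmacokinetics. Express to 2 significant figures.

Let x = fm,CYP3A4. Because steady-state concentration ∝ 1/CL, relative clearance fell to 1/2.94 = 0.3401.
Only the CYP3A4 route changed, so 0.3401 = x·0.29 + (1 − x), giving x = 0.93.

0.93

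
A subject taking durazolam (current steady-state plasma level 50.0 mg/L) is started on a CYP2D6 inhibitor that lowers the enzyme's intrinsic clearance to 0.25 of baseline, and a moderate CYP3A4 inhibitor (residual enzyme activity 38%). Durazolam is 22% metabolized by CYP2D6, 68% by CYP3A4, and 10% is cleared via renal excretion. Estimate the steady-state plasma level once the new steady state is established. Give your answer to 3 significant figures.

121 mg/L

CYP2D6: 0.22 × 0.25 = 0.055
CYP3A4: 0.68 × 0.38 = 0.2584
Other: 0.1 (unchanged)
Relative clearance = 0.055 + 0.2584 + 0.1 = 0.4134.
Dividing the baseline by the relative clearance: 50.0 / 0.4134 = 121 mg/L.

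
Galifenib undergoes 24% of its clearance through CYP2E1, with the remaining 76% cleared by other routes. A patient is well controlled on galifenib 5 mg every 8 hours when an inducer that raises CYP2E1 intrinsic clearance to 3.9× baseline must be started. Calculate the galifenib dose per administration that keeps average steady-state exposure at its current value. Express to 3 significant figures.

8.48 mg

CYP2E1: 0.24 × 3.9 = 0.936
Other: 0.76 (unchanged)
CL_new/CL_old = 0.936 + 0.76 = 1.696.
Css,avg = (dose rate)/CL, so holding Css fixed requires dose ∝ CL: 5 × 1.696 = 8.48 mg.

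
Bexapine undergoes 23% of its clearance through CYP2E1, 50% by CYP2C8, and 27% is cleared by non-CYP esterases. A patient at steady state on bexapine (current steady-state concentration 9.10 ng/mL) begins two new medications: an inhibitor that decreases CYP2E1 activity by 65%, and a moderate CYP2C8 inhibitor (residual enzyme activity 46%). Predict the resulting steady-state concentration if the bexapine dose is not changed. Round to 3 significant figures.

15.7 ng/mL

The CYP2E1 pathway (23% of clearance) falls to 0.35× activity: 0.23 × 0.35 = 0.0805.
The CYP2C8 pathway (50% of clearance) falls to 0.46× activity: 0.5 × 0.46 = 0.23.
Non-CYP routes (27%) are unchanged.
New clearance relative to baseline: 0.0805 + 0.23 + 0.27 = 0.5805.
Dividing the baseline by the relative clearance: 9.10 / 0.5805 = 15.7 ng/mL.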